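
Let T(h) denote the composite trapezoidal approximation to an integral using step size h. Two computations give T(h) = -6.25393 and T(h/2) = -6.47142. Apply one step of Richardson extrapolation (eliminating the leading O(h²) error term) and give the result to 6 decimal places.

-6.543917

R = (4·T(h/2) − T(h)) / 3 = (4·(-6.47142) − (-6.25393))/3 = (-19.63175)/3 = -6.543917.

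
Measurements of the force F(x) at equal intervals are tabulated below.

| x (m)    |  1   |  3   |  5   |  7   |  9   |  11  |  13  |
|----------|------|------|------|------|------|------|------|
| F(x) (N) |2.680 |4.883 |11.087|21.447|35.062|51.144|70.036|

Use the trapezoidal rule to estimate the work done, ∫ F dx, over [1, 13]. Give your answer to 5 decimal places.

319.96200

h = 2, n = 6.
(h/2)·[y₀ + 2y₁ + 2y₂ + 2y₃ + 2y₄ + 2y₅ + y₆] = 1·(319.962) = 319.96200.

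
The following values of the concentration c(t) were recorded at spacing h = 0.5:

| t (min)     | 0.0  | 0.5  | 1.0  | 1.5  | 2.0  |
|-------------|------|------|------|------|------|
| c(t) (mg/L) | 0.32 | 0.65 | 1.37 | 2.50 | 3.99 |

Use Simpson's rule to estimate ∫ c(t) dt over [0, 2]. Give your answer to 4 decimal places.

3.2750

h = 0.5, n = 4.
(h/3)·[y₀ + 4y₁ + 2y₂ + 4y₃ + y₄] = 0.166667·(19.65) = 3.2750.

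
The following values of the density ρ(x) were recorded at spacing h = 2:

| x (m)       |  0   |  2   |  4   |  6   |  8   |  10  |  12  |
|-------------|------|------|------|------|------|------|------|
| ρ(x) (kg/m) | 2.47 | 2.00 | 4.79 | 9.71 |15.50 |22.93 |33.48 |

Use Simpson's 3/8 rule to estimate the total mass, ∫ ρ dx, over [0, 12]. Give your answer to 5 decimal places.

143.27250

h = 2, n = 6.
(3h/8)·[y₀ + 3y₁ + 3y₂ + 2y₃ + 3y₄ + 3y₅ + y₆] = 0.75·(191.03) = 143.27250.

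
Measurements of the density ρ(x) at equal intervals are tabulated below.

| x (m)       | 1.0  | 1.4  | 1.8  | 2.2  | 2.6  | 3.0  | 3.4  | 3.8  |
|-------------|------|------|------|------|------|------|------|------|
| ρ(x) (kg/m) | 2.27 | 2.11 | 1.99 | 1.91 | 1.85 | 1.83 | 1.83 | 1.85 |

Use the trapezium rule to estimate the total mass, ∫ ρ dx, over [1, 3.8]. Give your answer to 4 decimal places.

5.4320

h = 0.4, n = 7.
(h/2)·[y₀ + 2y₁ + 2y₂ + 2y₃ + 2y₄ + 2y₅ + 2y₆ + y₇] = 0.2·(27.16) = 5.4320.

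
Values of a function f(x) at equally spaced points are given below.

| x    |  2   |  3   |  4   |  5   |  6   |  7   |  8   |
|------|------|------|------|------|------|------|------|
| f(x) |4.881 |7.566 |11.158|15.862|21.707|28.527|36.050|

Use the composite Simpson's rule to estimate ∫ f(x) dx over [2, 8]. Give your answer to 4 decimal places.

104.8270

h = 1, n = 6.
(h/3)·[y₀ + 4y₁ + 2y₂ + 4y₃ + 2y₄ + 4y₅ + y₆] = 0.333333·(314.481) = 104.8270.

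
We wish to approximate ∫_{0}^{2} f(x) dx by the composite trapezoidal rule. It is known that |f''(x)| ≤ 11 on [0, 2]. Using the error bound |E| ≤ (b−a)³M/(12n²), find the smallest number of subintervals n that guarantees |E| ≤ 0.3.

Need 88/(12n²) ≤ 0.3.
n² ≥ 88/(12·0.3) = 24.4444 ⇒ n ≥ 4.9441, so the smallest n is 5.

5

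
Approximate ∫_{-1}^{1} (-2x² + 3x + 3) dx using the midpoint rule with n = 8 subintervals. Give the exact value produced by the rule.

4.6875

h = (1 − (-1))/8 = 0.25.
Midpoints m₁,…,m₈ = -0.875, -0.625, -0.375, -0.125, 0.125, 0.375, 0.625, 0.875.
f(m₁)=-1.15625, f(m₂)=0.34375, f(m₃)=1.59375, f(m₄)=2.59375, f(m₅)=3.34375, f(m₆)=3.84375, f(m₇)=4.09375, f(m₈)=4.09375.
h·[f(m₁) + f(m₂) + f(m₃) + f(m₄) + f(m₅) + f(m₆) + f(m₇) + f(m₈)] = 0.25·(18.75) = 4.6875.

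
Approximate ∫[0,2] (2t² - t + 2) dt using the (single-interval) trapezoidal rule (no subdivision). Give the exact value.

T = (b−a)/2 · [f(0) + f(2)] = 1·[2 + 8] = 10.

10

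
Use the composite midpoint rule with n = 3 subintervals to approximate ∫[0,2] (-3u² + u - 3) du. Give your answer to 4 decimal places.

h = (2 − 0)/3 = 0.666667.
Midpoints m₁,…,m₃ = 0.333333, 1, 1.666667.
f(m₁)=-3, f(m₂)=-5, f(m₃)=-9.666667.
h·[f(m₁) + f(m₂) + f(m₃)] = 0.666667·(-17.666667) = -11.7778.

-11.7778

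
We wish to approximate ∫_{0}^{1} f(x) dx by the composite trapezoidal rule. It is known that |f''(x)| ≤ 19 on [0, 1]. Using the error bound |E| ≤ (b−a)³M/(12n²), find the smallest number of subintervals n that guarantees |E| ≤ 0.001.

Need 19/(12n²) ≤ 0.001.
n² ≥ 19/(12·0.001) = 1583.33 ⇒ n ≥ 39.7911, so the smallest n is 40.

40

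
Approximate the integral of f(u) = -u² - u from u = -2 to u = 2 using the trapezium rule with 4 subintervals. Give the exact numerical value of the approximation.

h = (2 − (-2))/4 = 1.
Nodes u₀,…,u₄ = -2, -1, 0, 1, 2.
f(u) = -u² - u: f₀=-2, f₁=0, f₂=0, f₃=-2, f₄=-6.
(h/2)·[f₀ + 2f₁ + 2f₂ + 2f₃ + f₄] = 0.5·(-12) = -6.

-6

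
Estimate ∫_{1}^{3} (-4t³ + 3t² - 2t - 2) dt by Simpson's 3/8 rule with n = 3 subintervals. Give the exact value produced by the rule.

h = (3 − 1)/3 = 0.666667.
Nodes t₀,…,t₃ = 1, 1.666667, 2.333333, 3.
f(t) = -4t³ + 3t² - 2t - 2: f₀=-5, f₁=-15.518519, f₂=-41.148148, f₃=-89.
(3h/8)·[f₀ + 3f₁ + 3f₂ + f₃] = 0.25·(-264) = -66.

-66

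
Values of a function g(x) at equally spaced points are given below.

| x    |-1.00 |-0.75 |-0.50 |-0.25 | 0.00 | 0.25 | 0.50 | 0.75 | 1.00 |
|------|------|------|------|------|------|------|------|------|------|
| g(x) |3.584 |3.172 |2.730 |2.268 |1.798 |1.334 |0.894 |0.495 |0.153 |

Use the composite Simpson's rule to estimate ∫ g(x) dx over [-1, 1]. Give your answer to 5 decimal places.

3.63808

h = 0.25, n = 8.
(h/3)·[y₀ + 4y₁ + 2y₂ + 4y₃ + 2y₄ + 4y₅ + 2y₆ + 4y₇ + y₈] = 0.083333·(43.657) = 3.63808.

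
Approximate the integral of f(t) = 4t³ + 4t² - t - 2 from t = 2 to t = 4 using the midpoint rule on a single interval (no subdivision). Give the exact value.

278

M = (b−a)·f(3) = 2·(139) = 278.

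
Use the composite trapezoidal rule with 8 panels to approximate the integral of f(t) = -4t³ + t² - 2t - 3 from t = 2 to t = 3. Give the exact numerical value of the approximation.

-66.7421875

h = (3 − 2)/8 = 0.125.
Nodes t₀,…,t₈ = 2, 2.125, 2.25, 2.375, 2.5, 2.625, 2.75, 2.875, 3.
f(t) = -4t³ + t² - 2t - 3: f₀=-35, f₁=-41.1171875, f₂=-48, f₃=-55.6953125, f₄=-64.25, f₅=-73.7109375, f₆=-84.125, f₇=-95.5390625, f₈=-108.
(h/2)·[f₀ + 2f₁ + 2f₂ + 2f₃ + 2f₄ + 2f₅ + 2f₆ + 2f₇ + f₈] = 0.0625·(-1067.875) = -66.7421875.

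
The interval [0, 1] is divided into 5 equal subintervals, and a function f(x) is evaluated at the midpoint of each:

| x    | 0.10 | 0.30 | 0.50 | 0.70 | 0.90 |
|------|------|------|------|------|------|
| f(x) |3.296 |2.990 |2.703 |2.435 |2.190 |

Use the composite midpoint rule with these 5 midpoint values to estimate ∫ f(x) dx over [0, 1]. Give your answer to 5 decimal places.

h = 0.2, n = 5.
h·[y(m₁) + y(m₂) + y(m₃) + y(m₄) + y(m₅)] = 0.2·(13.614) = 2.72280.

2.72280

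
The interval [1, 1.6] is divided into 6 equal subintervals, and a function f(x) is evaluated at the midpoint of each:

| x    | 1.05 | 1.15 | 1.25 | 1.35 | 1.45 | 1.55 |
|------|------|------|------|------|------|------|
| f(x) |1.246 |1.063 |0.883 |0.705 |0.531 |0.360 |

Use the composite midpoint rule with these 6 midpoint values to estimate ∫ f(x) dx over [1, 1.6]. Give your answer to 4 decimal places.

0.4788

h = 0.1, n = 6.
h·[y(m₁) + y(m₂) + y(m₃) + y(m₄) + y(m₅) + y(m₆)] = 0.1·(4.788) = 0.4788.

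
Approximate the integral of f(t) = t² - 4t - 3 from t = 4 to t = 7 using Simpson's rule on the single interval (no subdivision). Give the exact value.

18

S = (b−a)/6 · [f(4) + 4f(5.5) + f(7)] = 0.5·[(-3) + 4·5.25 + 18] = 18.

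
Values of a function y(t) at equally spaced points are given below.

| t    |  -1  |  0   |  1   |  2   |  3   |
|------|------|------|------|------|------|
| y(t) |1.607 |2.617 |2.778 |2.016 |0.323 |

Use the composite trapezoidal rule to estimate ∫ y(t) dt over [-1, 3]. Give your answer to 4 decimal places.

8.3760

h = 1, n = 4.
(h/2)·[y₀ + 2y₁ + 2y₂ + 2y₃ + y₄] = 0.5·(16.752) = 8.3760.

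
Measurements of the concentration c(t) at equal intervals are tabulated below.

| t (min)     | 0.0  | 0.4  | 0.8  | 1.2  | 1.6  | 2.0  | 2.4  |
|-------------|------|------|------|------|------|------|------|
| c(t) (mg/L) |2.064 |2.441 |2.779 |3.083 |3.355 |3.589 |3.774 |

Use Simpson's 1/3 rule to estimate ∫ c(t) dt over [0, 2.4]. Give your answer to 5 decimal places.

7.27440

h = 0.4, n = 6.
(h/3)·[y₀ + 4y₁ + 2y₂ + 4y₃ + 2y₄ + 4y₅ + y₆] = 0.133333·(54.558) = 7.27440.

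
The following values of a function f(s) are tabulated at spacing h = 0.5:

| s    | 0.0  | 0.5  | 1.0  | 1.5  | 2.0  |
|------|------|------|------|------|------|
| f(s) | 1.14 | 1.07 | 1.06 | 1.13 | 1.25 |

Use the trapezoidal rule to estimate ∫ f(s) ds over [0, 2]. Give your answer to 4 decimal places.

2.2275

h = 0.5, n = 4.
(h/2)·[y₀ + 2y₁ + 2y₂ + 2y₃ + y₄] = 0.25·(8.91) = 2.2275.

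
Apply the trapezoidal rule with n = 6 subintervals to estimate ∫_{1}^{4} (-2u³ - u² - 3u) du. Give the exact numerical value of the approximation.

-173

h = (4 − 1)/6 = 0.5.
Nodes u₀,…,u₆ = 1, 1.5, 2, 2.5, 3, 3.5, 4.
f(u) = -2u³ - u² - 3u: f₀=-6, f₁=-13.5, f₂=-26, f₃=-45, f₄=-72, f₅=-108.5, f₆=-156.
(h/2)·[f₀ + 2f₁ + 2f₂ + 2f₃ + 2f₄ + 2f₅ + f₆] = 0.25·(-692) = -173.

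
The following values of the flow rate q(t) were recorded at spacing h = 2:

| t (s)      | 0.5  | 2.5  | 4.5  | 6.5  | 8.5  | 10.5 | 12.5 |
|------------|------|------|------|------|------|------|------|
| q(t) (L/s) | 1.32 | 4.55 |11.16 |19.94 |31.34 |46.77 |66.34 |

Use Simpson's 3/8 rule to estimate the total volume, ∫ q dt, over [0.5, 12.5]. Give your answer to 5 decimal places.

h = 2, n = 6.
(3h/8)·[y₀ + 3y₁ + 3y₂ + 2y₃ + 3y₄ + 3y₅ + y₆] = 0.75·(389.00) = 291.75000.

291.75000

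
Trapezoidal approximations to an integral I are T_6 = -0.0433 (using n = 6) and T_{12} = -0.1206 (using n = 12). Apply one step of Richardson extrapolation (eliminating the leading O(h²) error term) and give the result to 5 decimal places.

-0.14637

R = (4·T_{12} − T_6) / 3 = (4·(-0.1206) − (-0.0433))/3 = (-0.4391)/3 = -0.14637.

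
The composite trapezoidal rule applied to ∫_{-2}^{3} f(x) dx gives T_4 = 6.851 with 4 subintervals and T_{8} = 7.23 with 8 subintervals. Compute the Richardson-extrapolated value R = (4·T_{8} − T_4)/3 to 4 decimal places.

R = (4·T_{8} − T_4) / 3 = (4·7.23 − 6.851)/3 = (22.069)/3 = 7.3563.

7.3563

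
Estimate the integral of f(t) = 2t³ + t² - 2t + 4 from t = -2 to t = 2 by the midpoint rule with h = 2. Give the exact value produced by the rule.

20

h = (2 − (-2))/2 = 2.
Midpoints m₁,…,m₂ = -1, 1.
f(m₁)=5, f(m₂)=5.
h·[f(m₁) + f(m₂)] = 2·(10) = 20.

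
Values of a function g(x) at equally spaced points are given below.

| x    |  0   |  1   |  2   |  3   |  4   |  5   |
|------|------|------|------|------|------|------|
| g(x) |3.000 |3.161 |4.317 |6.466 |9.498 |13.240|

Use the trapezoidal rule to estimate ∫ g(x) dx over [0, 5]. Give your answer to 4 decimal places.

31.5620

h = 1, n = 5.
(h/2)·[y₀ + 2y₁ + 2y₂ + 2y₃ + 2y₄ + y₅] = 0.5·(63.124) = 31.5620.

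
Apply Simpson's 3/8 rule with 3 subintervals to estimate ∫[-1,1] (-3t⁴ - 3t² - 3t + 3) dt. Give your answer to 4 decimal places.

h = (1 − (-1))/3 = 0.666667.
Nodes t₀,…,t₃ = -1, -0.333333, 0.333333, 1.
f(t) = -3t⁴ - 3t² - 3t + 3: f₀=0, f₁=3.629630, f₂=1.629630, f₃=-6.
(3h/8)·[f₀ + 3f₁ + 3f₂ + f₃] = 0.25·(9.777778) = 2.4444.

2.4444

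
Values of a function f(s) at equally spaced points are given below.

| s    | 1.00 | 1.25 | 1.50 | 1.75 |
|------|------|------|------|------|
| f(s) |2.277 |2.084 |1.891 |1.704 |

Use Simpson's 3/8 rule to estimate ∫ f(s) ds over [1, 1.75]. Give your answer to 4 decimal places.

h = 0.25, n = 3.
(3h/8)·[y₀ + 3y₁ + 3y₂ + y₃] = 0.09375·(15.906) = 1.4912.

1.4912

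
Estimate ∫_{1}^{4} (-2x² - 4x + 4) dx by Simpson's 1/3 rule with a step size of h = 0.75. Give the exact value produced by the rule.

-60

h = (4 − 1)/4 = 0.75.
Nodes x₀,…,x₄ = 1, 1.75, 2.5, 3.25, 4.
f(x) = -2x² - 4x + 4: f₀=-2, f₁=-9.125, f₂=-18.5, f₃=-30.125, f₄=-44.
(h/3)·[f₀ + 4f₁ + 2f₂ + 4f₃ + f₄] = 0.25·(-240) = -60.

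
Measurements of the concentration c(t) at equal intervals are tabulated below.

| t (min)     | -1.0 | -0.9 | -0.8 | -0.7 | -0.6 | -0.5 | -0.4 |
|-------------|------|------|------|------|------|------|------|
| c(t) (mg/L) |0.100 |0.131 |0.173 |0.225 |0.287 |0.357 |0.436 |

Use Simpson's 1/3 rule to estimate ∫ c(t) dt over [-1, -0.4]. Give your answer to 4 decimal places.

h = 0.1, n = 6.
(h/3)·[y₀ + 4y₁ + 2y₂ + 4y₃ + 2y₄ + 4y₅ + y₆] = 0.033333·(4.308) = 0.1436.

0.1436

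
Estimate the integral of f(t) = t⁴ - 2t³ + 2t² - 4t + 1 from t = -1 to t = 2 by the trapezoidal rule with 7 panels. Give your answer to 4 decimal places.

2.5558

h = (2 − (-1))/7 = 0.428571.
Nodes t₀,…,t₇ = -1, -0.571429, -0.142857, 0.285714, 0.714286, 1.142857, 1.571429, 2.
f(t) = t⁴ - 2t³ + 2t² - 4t + 1: f₀=10, f₁=4.418576, f₂=1.618492, f₃=-0.019575, f₄=-1.305289, f₅=-2.238651, f₆=-2.009996, f₇=1.
(h/2)·[f₀ + 2f₁ + 2f₂ + 2f₃ + 2f₄ + 2f₅ + 2f₆ + f₇] = 0.214286·(11.927114) = 2.5558.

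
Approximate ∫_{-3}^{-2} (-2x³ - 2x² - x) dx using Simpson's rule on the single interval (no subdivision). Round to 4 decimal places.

22.3333

S = (b−a)/6 · [f(-3) + 4f(-2.5) + f(-2)] = 0.166667·[39 + 4·21.25 + 10] = 22.3333.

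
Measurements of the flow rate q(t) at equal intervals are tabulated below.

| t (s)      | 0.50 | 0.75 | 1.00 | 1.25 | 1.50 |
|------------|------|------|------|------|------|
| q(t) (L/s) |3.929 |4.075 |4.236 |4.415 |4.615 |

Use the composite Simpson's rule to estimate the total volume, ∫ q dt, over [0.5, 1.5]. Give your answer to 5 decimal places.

h = 0.25, n = 4.
(h/3)·[y₀ + 4y₁ + 2y₂ + 4y₃ + y₄] = 0.083333·(50.976) = 4.24800.

4.24800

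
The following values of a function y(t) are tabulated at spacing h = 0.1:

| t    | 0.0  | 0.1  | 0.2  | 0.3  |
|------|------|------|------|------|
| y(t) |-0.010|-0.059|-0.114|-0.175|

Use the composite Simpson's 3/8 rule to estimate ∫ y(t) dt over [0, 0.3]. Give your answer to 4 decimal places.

h = 0.1, n = 3.
(3h/8)·[y₀ + 3y₁ + 3y₂ + y₃] = 0.0375·(-0.704) = -0.0264.

-0.0264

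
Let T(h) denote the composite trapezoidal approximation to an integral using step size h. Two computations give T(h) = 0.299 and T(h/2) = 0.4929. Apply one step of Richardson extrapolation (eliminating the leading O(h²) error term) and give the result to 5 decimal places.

0.55753

R = (4·T(h/2) − T(h)) / 3 = (4·0.4929 − 0.299)/3 = (1.6726)/3 = 0.55753.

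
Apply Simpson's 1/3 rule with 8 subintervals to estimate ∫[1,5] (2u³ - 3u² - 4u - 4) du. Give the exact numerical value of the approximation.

124

h = (5 − 1)/8 = 0.5.
Nodes u₀,…,u₈ = 1, 1.5, 2, 2.5, 3, 3.5, 4, 4.5, 5.
f(u) = 2u³ - 3u² - 4u - 4: f₀=-9, f₁=-10, f₂=-8, f₃=-1.5, f₄=11, f₅=31, f₆=60, f₇=99.5, f₈=151.
(h/3)·[f₀ + 4f₁ + 2f₂ + 4f₃ + 2f₄ + 4f₅ + 2f₆ + 4f₇ + f₈] = 0.166667·(744) = 124.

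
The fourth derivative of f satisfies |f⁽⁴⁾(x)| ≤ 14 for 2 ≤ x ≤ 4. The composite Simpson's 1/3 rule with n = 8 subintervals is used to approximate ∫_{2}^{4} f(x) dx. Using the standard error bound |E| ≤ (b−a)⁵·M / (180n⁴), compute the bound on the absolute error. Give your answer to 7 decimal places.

|E| ≤ (2)⁵·14 / (180·8⁴) = 448/737280 = 0.0006076.

0.0006076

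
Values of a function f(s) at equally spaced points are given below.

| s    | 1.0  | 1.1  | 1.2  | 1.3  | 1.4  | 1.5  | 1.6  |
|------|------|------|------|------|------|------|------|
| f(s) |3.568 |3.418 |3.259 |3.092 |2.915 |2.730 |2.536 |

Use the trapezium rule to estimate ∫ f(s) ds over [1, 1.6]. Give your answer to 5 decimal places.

h = 0.1, n = 6.
(h/2)·[y₀ + 2y₁ + 2y₂ + 2y₃ + 2y₄ + 2y₅ + y₆] = 0.05·(36.932) = 1.84660.

1.84660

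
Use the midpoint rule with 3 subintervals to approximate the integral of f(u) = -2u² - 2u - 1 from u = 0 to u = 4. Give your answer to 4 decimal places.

h = (4 − 0)/3 = 1.333333.
Midpoints m₁,…,m₃ = 0.666667, 2, 3.333333.
f(m₁)=-3.222222, f(m₂)=-13, f(m₃)=-29.888889.
h·[f(m₁) + f(m₂) + f(m₃)] = 1.333333·(-46.111111) = -61.4815.

-61.4815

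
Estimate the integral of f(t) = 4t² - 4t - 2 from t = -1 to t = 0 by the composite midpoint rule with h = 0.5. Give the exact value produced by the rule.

1.25

h = (0 − (-1))/2 = 0.5.
Midpoints m₁,…,m₂ = -0.75, -0.25.
f(m₁)=3.25, f(m₂)=-0.75.
h·[f(m₁) + f(m₂)] = 0.5·(2.5) = 1.25.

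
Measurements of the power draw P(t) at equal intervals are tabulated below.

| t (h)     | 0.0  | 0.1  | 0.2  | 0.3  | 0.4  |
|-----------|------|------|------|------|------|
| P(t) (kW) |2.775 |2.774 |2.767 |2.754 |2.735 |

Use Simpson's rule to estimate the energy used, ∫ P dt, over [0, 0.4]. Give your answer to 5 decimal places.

h = 0.1, n = 4.
(h/3)·[y₀ + 4y₁ + 2y₂ + 4y₃ + y₄] = 0.033333·(33.156) = 1.10520.

1.10520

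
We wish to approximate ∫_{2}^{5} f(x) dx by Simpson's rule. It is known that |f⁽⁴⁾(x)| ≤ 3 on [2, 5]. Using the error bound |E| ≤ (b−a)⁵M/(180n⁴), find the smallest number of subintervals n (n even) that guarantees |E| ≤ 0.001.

8

Need 729/(180n⁴) ≤ 0.001.
n⁴ ≥ 729/(180·0.001) = 4050 ⇒ n ≥ 7.9774, so the smallest even n is 8. (n must be even for Simpson's rule.)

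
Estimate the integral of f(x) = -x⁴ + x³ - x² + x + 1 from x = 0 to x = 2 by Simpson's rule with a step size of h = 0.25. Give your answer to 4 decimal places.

-1.0677

h = (2 − 0)/8 = 0.25.
Nodes x₀,…,x₈ = 0, 0.25, 0.5, 0.75, 1, 1.25, 1.5, 1.75, 2.
f(x) = -x⁴ + x³ - x² + x + 1: f₀=1, f₁=1.19921875, f₂=1.3125, f₃=1.29296875, f₄=1, f₅=0.19921875, f₆=-1.4375, f₇=-4.33203125, f₈=-9.
(h/3)·[f₀ + 4f₁ + 2f₂ + 4f₃ + 2f₄ + 4f₅ + 2f₆ + 4f₇ + f₈] = 0.083333·(-12.8125) = -1.0677.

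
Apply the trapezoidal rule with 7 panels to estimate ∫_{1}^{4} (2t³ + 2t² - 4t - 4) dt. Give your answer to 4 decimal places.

129.0612

h = (4 − 1)/7 = 0.428571.
Nodes t₀,…,t₇ = 1, 1.428571, 1.857143, 2.285714, 2.714286, 3.142857, 3.571429, 4.
f(t) = 2t³ + 2t² - 4t - 4: f₀=-4, f₁=0.198251, f₂=8.279883, f₃=21.189504, f₄=39.871720, f₅=65.271137, f₆=98.332362, f₇=140.
(h/2)·[f₀ + 2f₁ + 2f₂ + 2f₃ + 2f₄ + 2f₅ + 2f₆ + f₇] = 0.214286·(602.285714) = 129.0612.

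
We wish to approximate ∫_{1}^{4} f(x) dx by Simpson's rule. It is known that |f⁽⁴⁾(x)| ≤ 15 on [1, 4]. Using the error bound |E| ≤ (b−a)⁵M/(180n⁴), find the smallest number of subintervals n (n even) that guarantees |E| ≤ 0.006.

Need 3645/(180n⁴) ≤ 0.006.
n⁴ ≥ 3645/(180·0.006) = 3375 ⇒ n ≥ 7.6220, so the smallest even n is 8. (n must be even for Simpson's rule.)

8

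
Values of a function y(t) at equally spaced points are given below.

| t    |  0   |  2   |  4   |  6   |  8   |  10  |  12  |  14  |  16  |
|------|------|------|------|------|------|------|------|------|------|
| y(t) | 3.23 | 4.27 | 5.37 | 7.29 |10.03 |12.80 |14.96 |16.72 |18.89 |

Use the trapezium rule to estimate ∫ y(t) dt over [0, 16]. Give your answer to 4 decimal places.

h = 2, n = 8.
(h/2)·[y₀ + 2y₁ + 2y₂ + 2y₃ + 2y₄ + 2y₅ + 2y₆ + 2y₇ + y₈] = 1·(165.00) = 165.0000.

165.0000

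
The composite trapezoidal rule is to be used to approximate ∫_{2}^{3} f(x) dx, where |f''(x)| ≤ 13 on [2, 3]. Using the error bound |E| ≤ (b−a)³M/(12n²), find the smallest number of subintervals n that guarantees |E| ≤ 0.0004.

Need 13/(12n²) ≤ 0.0004.
n² ≥ 13/(12·0.0004) = 2708.33 ⇒ n ≥ 52.0416, so the smallest n is 53.

53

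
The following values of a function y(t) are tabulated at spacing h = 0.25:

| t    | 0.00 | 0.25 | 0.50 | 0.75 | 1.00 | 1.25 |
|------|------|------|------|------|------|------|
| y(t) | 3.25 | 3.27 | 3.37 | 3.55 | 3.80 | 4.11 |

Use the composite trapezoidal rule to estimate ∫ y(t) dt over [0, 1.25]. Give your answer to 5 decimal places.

4.41750

h = 0.25, n = 5.
(h/2)·[y₀ + 2y₁ + 2y₂ + 2y₃ + 2y₄ + y₅] = 0.125·(35.34) = 4.41750.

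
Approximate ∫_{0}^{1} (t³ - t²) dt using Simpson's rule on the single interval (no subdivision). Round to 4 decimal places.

-0.0833

S = (b−a)/6 · [f(0) + 4f(0.5) + f(1)] = 0.166667·[0 + 4·(-0.125) + 0] = -0.0833.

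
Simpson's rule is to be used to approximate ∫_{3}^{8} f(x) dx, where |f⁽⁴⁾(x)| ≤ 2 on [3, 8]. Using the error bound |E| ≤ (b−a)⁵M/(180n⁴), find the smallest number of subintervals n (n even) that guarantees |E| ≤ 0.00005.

30

Need 6250/(180n⁴) ≤ 0.00005.
n⁴ ≥ 6250/(180·0.00005) = 694444 ⇒ n ≥ 28.8675, so the smallest even n is 30. (n must be even for Simpson's rule.)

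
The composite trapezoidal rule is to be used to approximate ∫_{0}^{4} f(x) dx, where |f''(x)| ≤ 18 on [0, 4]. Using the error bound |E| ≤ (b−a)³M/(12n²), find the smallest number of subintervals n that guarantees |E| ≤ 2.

7

Need 1152/(12n²) ≤ 2.
n² ≥ 1152/(12·2) = 48 ⇒ n ≥ 6.9282, so the smallest n is 7.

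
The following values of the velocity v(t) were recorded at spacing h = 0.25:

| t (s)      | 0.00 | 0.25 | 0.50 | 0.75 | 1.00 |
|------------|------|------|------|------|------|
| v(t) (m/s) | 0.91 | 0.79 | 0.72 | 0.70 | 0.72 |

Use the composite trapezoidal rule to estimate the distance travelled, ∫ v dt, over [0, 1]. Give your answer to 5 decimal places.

0.75625

h = 0.25, n = 4.
(h/2)·[y₀ + 2y₁ + 2y₂ + 2y₃ + y₄] = 0.125·(6.05) = 0.75625.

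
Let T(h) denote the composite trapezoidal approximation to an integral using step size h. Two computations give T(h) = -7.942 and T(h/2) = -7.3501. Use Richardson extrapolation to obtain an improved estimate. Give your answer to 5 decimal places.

-7.15280

R = (4·T(h/2) − T(h)) / 3 = (4·(-7.3501) − (-7.942))/3 = (-21.4584)/3 = -7.15280.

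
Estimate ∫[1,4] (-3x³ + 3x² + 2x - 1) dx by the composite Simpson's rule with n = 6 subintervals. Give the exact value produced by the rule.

-116.25

h = (4 − 1)/6 = 0.5.
Nodes x₀,…,x₆ = 1, 1.5, 2, 2.5, 3, 3.5, 4.
f(x) = -3x³ + 3x² + 2x - 1: f₀=1, f₁=-1.375, f₂=-9, f₃=-24.125, f₄=-49, f₅=-85.875, f₆=-137.
(h/3)·[f₀ + 4f₁ + 2f₂ + 4f₃ + 2f₄ + 4f₅ + f₆] = 0.166667·(-697.5) = -116.25.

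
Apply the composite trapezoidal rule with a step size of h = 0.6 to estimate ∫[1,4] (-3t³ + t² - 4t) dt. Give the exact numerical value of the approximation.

h = (4 − 1)/5 = 0.6.
Nodes t₀,…,t₅ = 1, 1.6, 2.2, 2.8, 3.4, 4.
f(t) = -3t³ + t² - 4t: f₀=-6, f₁=-16.128, f₂=-35.904, f₃=-69.216, f₄=-119.952, f₅=-192.
(h/2)·[f₀ + 2f₁ + 2f₂ + 2f₃ + 2f₄ + f₅] = 0.3·(-680.4) = -204.12.

-204.12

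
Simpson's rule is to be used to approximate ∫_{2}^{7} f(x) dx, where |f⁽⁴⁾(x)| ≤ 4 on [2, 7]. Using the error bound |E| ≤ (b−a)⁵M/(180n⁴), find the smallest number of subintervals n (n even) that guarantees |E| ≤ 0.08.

Need 12500/(180n⁴) ≤ 0.08.
n⁴ ≥ 12500/(180·0.08) = 868.056 ⇒ n ≥ 5.4280, so the smallest even n is 6. (n must be even for Simpson's rule.)

6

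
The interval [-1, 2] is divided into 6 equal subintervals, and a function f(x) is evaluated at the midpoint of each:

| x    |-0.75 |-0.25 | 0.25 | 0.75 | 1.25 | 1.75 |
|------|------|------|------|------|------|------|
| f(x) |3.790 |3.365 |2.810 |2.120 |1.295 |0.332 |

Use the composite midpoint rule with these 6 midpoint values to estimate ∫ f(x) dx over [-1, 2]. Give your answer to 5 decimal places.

6.85600

h = 0.5, n = 6.
h·[y(m₁) + y(m₂) + y(m₃) + y(m₄) + y(m₅) + y(m₆)] = 0.5·(13.712) = 6.85600.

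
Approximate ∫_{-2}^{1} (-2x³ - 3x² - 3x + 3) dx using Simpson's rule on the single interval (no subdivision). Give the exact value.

12

S = (b−a)/6 · [f(-2) + 4f(-0.5) + f(1)] = 0.5·[13 + 4·4 + (-5)] = 12.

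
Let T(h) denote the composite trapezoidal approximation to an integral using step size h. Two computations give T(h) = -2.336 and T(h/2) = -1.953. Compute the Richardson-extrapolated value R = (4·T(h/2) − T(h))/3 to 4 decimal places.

-1.8253

R = (4·T(h/2) − T(h)) / 3 = (4·(-1.953) − (-2.336))/3 = (-5.476)/3 = -1.8253.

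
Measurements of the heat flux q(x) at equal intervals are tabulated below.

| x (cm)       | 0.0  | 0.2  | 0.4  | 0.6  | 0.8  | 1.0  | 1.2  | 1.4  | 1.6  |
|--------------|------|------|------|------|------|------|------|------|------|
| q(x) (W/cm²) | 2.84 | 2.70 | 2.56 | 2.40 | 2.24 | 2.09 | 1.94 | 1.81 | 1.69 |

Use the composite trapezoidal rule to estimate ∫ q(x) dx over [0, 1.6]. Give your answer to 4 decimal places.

3.6010

h = 0.2, n = 8.
(h/2)·[y₀ + 2y₁ + 2y₂ + 2y₃ + 2y₄ + 2y₅ + 2y₆ + 2y₇ + y₈] = 0.1·(36.01) = 3.6010.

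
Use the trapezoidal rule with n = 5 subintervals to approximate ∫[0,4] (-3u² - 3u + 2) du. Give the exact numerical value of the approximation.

h = (4 − 0)/5 = 0.8.
Nodes u₀,…,u₅ = 0, 0.8, 1.6, 2.4, 3.2, 4.
f(u) = -3u² - 3u + 2: f₀=2, f₁=-2.32, f₂=-10.48, f₃=-22.48, f₄=-38.32, f₅=-58.
(h/2)·[f₀ + 2f₁ + 2f₂ + 2f₃ + 2f₄ + f₅] = 0.4·(-203.2) = -81.28.

-81.28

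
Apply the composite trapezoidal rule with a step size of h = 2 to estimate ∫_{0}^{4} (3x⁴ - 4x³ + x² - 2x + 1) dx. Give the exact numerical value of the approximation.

556

h = (4 − 0)/2 = 2.
Nodes x₀,…,x₂ = 0, 2, 4.
f(x) = 3x⁴ - 4x³ + x² - 2x + 1: f₀=1, f₁=17, f₂=521.
(h/2)·[f₀ + 2f₁ + f₂] = 1·(556) = 556.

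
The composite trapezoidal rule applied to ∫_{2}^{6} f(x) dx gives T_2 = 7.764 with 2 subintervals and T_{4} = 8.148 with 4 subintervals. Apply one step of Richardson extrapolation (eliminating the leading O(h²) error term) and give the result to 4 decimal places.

R = (4·T_{4} − T_2) / 3 = (4·8.148 − 7.764)/3 = (24.828)/3 = 8.2760.

8.2760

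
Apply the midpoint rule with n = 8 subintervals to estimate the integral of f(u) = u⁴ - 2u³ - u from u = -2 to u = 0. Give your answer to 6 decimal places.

16.254395

h = (0 − (-2))/8 = 0.25.
Midpoints m₁,…,m₈ = -1.875, -1.625, -1.375, -1.125, -0.875, -0.625, -0.375, -0.125.
f(m₁)=27.418212890625, f(m₂)=17.179931640625, f(m₃)=10.148681640625, f(m₄)=5.574462890625, f(m₅)=2.801025390625, f(m₆)=1.265869140625, f(m₇)=0.500244140625, f(m₈)=0.129150390625.
h·[f(m₁) + f(m₂) + f(m₃) + f(m₄) + f(m₅) + f(m₆) + f(m₇) + f(m₈)] = 0.25·(65.017578125) = 16.254395.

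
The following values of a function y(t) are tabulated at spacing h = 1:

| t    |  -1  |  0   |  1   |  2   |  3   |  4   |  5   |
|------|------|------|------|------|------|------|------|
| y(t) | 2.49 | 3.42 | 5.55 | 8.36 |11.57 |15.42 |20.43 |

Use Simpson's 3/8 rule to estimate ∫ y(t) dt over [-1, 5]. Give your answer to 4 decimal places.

55.3200

h = 1, n = 6.
(3h/8)·[y₀ + 3y₁ + 3y₂ + 2y₃ + 3y₄ + 3y₅ + y₆] = 0.375·(147.52) = 55.3200.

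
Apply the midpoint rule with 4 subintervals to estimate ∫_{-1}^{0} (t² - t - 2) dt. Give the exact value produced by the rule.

h = (0 − (-1))/4 = 0.25.
Midpoints m₁,…,m₄ = -0.875, -0.625, -0.375, -0.125.
f(m₁)=-0.359375, f(m₂)=-0.984375, f(m₃)=-1.484375, f(m₄)=-1.859375.
h·[f(m₁) + f(m₂) + f(m₃) + f(m₄)] = 0.25·(-4.6875) = -1.171875.

-1.171875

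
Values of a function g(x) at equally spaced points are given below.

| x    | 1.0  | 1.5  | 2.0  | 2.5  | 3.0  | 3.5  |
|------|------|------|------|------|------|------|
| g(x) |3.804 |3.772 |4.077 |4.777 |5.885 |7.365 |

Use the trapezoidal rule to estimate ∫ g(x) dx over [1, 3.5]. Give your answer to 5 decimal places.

h = 0.5, n = 5.
(h/2)·[y₀ + 2y₁ + 2y₂ + 2y₃ + 2y₄ + y₅] = 0.25·(48.191) = 12.04775.

12.04775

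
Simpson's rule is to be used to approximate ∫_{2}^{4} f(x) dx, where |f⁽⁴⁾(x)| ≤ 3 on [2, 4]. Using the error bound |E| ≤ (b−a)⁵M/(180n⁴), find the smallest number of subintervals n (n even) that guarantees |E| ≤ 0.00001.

16

Need 96/(180n⁴) ≤ 0.00001.
n⁴ ≥ 96/(180·0.00001) = 53333.3 ⇒ n ≥ 15.1967, so the smallest even n is 16. (n must be even for Simpson's rule.)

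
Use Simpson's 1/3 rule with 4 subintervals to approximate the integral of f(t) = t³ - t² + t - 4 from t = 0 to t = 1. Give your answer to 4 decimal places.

h = (1 − 0)/4 = 0.25.
Nodes t₀,…,t₄ = 0, 0.25, 0.5, 0.75, 1.
f(t) = t³ - t² + t - 4: f₀=-4, f₁=-3.796875, f₂=-3.625, f₃=-3.390625, f₄=-3.
(h/3)·[f₀ + 4f₁ + 2f₂ + 4f₃ + f₄] = 0.083333·(-43) = -3.5833.

-3.5833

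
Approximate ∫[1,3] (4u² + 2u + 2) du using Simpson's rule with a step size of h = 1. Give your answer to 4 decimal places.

46.6667

h = (3 − 1)/2 = 1.
Nodes u₀,…,u₂ = 1, 2, 3.
f(u) = 4u² + 2u + 2: f₀=8, f₁=22, f₂=44.
(h/3)·[f₀ + 4f₁ + f₂] = 0.333333·(140) = 46.6667.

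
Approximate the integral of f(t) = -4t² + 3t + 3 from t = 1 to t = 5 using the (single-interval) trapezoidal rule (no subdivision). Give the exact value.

-160

T = (b−a)/2 · [f(1) + f(5)] = 2·[2 + (-82)] = -160.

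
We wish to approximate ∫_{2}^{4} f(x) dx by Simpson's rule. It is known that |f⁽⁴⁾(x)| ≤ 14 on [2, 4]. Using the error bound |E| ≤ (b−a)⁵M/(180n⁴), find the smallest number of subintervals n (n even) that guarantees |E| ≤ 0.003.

6

Need 448/(180n⁴) ≤ 0.003.
n⁴ ≥ 448/(180·0.003) = 829.63 ⇒ n ≥ 5.3669, so the smallest even n is 6. (n must be even for Simpson's rule.)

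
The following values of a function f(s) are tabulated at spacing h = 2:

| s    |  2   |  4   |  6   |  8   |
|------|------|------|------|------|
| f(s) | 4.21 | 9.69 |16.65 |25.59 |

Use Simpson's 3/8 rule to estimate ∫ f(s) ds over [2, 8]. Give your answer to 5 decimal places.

h = 2, n = 3.
(3h/8)·[y₀ + 3y₁ + 3y₂ + y₃] = 0.75·(108.82) = 81.61500.

81.61500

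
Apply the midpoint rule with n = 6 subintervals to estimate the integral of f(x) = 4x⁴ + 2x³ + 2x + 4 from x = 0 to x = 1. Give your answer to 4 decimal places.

6.2746

h = (1 − 0)/6 = 0.166667.
Midpoints m₁,…,m₆ = 0.083333, 0.25, 0.416667, 0.583333, 0.75, 0.916667.
f(m₁)=4.168017, f(m₂)=4.546875, f(m₃)=5.098573, f(m₄)=6.026813, f(m₅)=7.609375, f(m₆)=10.198110.
h·[f(m₁) + f(m₂) + f(m₃) + f(m₄) + f(m₅) + f(m₆)] = 0.166667·(37.647762) = 6.2746.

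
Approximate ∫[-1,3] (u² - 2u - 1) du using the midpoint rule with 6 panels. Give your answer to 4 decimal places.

-2.8148

h = (3 − (-1))/6 = 0.666667.
Midpoints m₁,…,m₆ = -0.666667, 0, 0.666667, 1.333333, 2, 2.666667.
f(m₁)=0.777778, f(m₂)=-1, f(m₃)=-1.888889, f(m₄)=-1.888889, f(m₅)=-1, f(m₆)=0.777778.
h·[f(m₁) + f(m₂) + f(m₃) + f(m₄) + f(m₅) + f(m₆)] = 0.666667·(-4.222222) = -2.8148.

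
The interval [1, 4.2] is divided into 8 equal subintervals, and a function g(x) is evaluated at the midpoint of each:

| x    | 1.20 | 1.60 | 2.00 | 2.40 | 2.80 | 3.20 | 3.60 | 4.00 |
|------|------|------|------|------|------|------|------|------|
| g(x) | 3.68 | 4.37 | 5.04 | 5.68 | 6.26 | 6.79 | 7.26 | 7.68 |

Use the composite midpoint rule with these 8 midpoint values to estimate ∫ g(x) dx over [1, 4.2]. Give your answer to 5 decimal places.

18.70400

h = 0.4, n = 8.
h·[y(m₁) + y(m₂) + y(m₃) + y(m₄) + y(m₅) + y(m₆) + y(m₇) + y(m₈)] = 0.4·(46.76) = 18.70400.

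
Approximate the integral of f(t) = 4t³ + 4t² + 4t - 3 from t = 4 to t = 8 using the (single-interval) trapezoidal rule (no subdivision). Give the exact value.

T = (b−a)/2 · [f(4) + f(8)] = 2·[333 + 2333] = 5332.

5332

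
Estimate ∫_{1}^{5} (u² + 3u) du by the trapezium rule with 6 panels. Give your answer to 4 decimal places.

77.6296

h = (5 − 1)/6 = 0.666667.
Nodes u₀,…,u₆ = 1, 1.666667, 2.333333, 3, 3.666667, 4.333333, 5.
f(u) = u² + 3u: f₀=4, f₁=7.777778, f₂=12.444444, f₃=18, f₄=24.444444, f₅=31.777778, f₆=40.
(h/2)·[f₀ + 2f₁ + 2f₂ + 2f₃ + 2f₄ + 2f₅ + f₆] = 0.333333·(232.888889) = 77.6296.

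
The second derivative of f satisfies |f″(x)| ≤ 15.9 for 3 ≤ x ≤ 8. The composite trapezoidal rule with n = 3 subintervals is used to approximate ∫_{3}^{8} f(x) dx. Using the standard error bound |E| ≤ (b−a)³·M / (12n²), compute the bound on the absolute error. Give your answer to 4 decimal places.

|E| ≤ (5)³·15.9 / (12·3²) = 1987.5/108 = 18.4028.

18.4028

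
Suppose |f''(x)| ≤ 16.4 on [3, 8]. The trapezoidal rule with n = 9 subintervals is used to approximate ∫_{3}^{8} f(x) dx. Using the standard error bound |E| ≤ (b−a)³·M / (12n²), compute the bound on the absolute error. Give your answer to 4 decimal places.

|E| ≤ (5)³·16.4 / (12·9²) = 2050/972 = 2.1091.

2.1091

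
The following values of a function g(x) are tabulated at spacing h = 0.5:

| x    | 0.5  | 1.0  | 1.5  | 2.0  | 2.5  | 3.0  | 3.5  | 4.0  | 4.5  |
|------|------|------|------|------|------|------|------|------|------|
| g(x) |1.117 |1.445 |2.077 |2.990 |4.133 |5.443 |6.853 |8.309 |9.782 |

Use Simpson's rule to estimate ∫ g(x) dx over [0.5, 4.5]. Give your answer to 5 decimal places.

18.29550

h = 0.5, n = 8.
(h/3)·[y₀ + 4y₁ + 2y₂ + 4y₃ + 2y₄ + 4y₅ + 2y₆ + 4y₇ + y₈] = 0.166667·(109.773) = 18.29550.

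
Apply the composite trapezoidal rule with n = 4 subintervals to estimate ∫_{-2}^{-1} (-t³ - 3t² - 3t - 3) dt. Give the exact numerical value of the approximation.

h = (-1 − (-2))/4 = 0.25.
Nodes t₀,…,t₄ = -2, -1.75, -1.5, -1.25, -1.
f(t) = -t³ - 3t² - 3t - 3: f₀=-1, f₁=-1.578125, f₂=-1.875, f₃=-1.984375, f₄=-2.
(h/2)·[f₀ + 2f₁ + 2f₂ + 2f₃ + f₄] = 0.125·(-13.875) = -1.734375.

-1.734375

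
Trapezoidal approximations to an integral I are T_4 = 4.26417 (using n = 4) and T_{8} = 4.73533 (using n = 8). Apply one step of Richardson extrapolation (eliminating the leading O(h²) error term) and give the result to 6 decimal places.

4.892383

R = (4·T_{8} − T_4) / 3 = (4·4.73533 − 4.26417)/3 = (14.67715)/3 = 4.892383.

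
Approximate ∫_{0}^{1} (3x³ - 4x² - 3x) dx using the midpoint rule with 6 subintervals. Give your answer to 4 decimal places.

h = (1 − 0)/6 = 0.166667.
Midpoints m₁,…,m₆ = 0.083333, 0.25, 0.416667, 0.583333, 0.75, 0.916667.
f(m₁)=-0.276042, f(m₂)=-0.953125, f(m₃)=-1.727431, f(m₄)=-2.515625, f(m₅)=-3.234375, f(m₆)=-3.800347.
h·[f(m₁) + f(m₂) + f(m₃) + f(m₄) + f(m₅) + f(m₆)] = 0.166667·(-12.506944) = -2.0845.

-2.0845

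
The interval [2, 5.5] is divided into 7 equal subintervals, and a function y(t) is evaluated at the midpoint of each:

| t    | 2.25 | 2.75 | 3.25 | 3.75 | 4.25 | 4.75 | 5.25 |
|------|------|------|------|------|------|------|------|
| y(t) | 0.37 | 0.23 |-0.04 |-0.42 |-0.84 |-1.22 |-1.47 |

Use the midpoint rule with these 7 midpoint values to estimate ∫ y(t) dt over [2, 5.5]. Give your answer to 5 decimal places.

-1.69500

h = 0.5, n = 7.
h·[y(m₁) + y(m₂) + y(m₃) + y(m₄) + y(m₅) + y(m₆) + y(m₇)] = 0.5·(-3.39) = -1.69500.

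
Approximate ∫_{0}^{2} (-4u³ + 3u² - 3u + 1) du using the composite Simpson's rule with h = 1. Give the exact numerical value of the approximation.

-12

h = (2 − 0)/2 = 1.
Nodes u₀,…,u₂ = 0, 1, 2.
f(u) = -4u³ + 3u² - 3u + 1: f₀=1, f₁=-3, f₂=-25.
(h/3)·[f₀ + 4f₁ + f₂] = 0.333333·(-36) = -12.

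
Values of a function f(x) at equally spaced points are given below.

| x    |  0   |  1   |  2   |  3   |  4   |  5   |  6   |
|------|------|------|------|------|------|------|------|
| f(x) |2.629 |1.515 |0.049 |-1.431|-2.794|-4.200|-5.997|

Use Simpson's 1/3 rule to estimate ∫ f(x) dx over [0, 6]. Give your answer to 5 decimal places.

-8.44067

h = 1, n = 6.
(h/3)·[y₀ + 4y₁ + 2y₂ + 4y₃ + 2y₄ + 4y₅ + y₆] = 0.333333·(-25.322) = -8.44067.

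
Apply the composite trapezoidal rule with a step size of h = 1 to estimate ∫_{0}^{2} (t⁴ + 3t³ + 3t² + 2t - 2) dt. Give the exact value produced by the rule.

33

h = (2 − 0)/2 = 1.
Nodes t₀,…,t₂ = 0, 1, 2.
f(t) = t⁴ + 3t³ + 3t² + 2t - 2: f₀=-2, f₁=7, f₂=54.
(h/2)·[f₀ + 2f₁ + f₂] = 0.5·(66) = 33.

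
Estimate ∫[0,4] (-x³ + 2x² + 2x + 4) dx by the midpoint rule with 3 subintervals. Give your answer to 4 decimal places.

h = (4 − 0)/3 = 1.333333.
Midpoints m₁,…,m₃ = 0.666667, 2, 3.333333.
f(m₁)=5.925926, f(m₂)=8, f(m₃)=-4.148148.
h·[f(m₁) + f(m₂) + f(m₃)] = 1.333333·(9.777778) = 13.0370.

13.0370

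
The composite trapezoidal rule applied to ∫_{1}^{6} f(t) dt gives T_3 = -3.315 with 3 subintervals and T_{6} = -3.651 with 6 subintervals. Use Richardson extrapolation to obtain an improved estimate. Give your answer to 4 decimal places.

R = (4·T_{6} − T_3) / 3 = (4·(-3.651) − (-3.315))/3 = (-11.289)/3 = -3.7630.

-3.7630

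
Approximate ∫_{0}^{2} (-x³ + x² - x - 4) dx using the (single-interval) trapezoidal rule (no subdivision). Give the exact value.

T = (b−a)/2 · [f(0) + f(2)] = 1·[(-4) + (-10)] = -14.

-14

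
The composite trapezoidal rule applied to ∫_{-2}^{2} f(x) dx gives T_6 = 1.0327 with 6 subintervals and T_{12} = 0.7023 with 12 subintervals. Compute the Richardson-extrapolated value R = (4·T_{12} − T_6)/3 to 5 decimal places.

R = (4·T_{12} − T_6) / 3 = (4·0.7023 − 1.0327)/3 = (1.7765)/3 = 0.59217.

0.59217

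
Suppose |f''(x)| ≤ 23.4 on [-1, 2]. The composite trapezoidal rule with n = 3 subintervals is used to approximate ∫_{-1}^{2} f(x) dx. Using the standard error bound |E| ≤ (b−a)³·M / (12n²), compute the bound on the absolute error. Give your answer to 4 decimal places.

5.8500

|E| ≤ (3)³·23.4 / (12·3²) = 631.8/108 = 5.8500.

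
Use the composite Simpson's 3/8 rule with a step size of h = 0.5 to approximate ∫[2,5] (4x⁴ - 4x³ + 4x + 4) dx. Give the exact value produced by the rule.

1919.625

h = (5 − 2)/6 = 0.5.
Nodes x₀,…,x₆ = 2, 2.5, 3, 3.5, 4, 4.5, 5.
f(x) = 4x⁴ - 4x³ + 4x + 4: f₀=44, f₁=107.75, f₂=232, f₃=446.75, f₄=788, f₅=1297.75, f₆=2024.
(3h/8)·[f₀ + 3f₁ + 3f₂ + 2f₃ + 3f₄ + 3f₅ + f₆] = 0.1875·(10238) = 1919.625.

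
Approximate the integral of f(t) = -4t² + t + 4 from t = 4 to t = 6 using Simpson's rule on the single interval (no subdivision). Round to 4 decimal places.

-184.6667

S = (b−a)/6 · [f(4) + 4f(5) + f(6)] = 0.333333·[(-56) + 4·(-91) + (-134)] = -184.6667.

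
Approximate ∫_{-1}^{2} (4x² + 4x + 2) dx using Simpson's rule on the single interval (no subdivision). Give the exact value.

24

S = (b−a)/6 · [f(-1) + 4f(0.5) + f(2)] = 0.5·[2 + 4·5 + 26] = 24.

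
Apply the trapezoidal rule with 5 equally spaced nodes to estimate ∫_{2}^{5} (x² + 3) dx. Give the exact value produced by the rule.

h = (5 − 2)/4 = 0.75.
Nodes x₀,…,x₄ = 2, 2.75, 3.5, 4.25, 5.
f(x) = x² + 3: f₀=7, f₁=10.5625, f₂=15.25, f₃=21.0625, f₄=28.
(h/2)·[f₀ + 2f₁ + 2f₂ + 2f₃ + f₄] = 0.375·(128.75) = 48.28125.

48.28125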